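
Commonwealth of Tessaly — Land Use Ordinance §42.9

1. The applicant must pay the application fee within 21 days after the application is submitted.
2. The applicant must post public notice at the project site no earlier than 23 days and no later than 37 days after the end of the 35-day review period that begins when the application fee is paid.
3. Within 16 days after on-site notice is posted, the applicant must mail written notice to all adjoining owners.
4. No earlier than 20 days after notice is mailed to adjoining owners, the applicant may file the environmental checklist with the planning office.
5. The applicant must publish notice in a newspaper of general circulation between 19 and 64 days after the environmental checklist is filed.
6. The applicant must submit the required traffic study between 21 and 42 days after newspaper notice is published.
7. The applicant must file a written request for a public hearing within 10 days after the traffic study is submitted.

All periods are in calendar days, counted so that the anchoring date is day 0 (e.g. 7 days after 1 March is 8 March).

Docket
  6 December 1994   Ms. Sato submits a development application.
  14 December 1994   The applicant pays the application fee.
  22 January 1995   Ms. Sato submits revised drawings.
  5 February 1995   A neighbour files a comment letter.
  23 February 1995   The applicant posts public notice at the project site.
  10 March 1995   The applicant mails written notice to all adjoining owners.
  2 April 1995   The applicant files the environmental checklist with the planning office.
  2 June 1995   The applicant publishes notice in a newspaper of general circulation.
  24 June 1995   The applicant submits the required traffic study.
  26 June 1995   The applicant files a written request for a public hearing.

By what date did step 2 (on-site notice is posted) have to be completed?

The application fee is paid on 14 December 1994; the 35-day review period therefore ends 18 January 1995, and step 2 runs from that date. The window is 23–37 days after 18 January 1995; it closes on 24 February 1995.

24 February 1995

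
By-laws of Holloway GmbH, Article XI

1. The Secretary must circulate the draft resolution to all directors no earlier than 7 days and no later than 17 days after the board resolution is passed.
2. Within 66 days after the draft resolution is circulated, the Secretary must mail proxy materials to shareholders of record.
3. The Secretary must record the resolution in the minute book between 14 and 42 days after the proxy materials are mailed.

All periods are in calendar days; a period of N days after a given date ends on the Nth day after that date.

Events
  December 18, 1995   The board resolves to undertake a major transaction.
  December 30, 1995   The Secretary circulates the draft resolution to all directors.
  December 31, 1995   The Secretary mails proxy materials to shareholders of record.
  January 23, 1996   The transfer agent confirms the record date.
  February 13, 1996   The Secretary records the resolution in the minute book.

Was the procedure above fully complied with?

No

Step 1 — 7 and 17 days from December 18, 1995 (when the board resolution is passed) are December 25, 1995 and January 4, 1996 respectively; done December 30, 1995 — within the window.
Step 2 — counting 66 days from December 30, 1995 (when the draft resolution is circulated) gives a deadline of March 5, 1996; completed December 31, 1995, before the deadline.
Step 3 — 14 and 42 days from December 31, 1995 (when the proxy materials are mailed) are January 14, 1996 and February 11, 1996 respectively; February 13, 1996 is 2 days past the end of the window.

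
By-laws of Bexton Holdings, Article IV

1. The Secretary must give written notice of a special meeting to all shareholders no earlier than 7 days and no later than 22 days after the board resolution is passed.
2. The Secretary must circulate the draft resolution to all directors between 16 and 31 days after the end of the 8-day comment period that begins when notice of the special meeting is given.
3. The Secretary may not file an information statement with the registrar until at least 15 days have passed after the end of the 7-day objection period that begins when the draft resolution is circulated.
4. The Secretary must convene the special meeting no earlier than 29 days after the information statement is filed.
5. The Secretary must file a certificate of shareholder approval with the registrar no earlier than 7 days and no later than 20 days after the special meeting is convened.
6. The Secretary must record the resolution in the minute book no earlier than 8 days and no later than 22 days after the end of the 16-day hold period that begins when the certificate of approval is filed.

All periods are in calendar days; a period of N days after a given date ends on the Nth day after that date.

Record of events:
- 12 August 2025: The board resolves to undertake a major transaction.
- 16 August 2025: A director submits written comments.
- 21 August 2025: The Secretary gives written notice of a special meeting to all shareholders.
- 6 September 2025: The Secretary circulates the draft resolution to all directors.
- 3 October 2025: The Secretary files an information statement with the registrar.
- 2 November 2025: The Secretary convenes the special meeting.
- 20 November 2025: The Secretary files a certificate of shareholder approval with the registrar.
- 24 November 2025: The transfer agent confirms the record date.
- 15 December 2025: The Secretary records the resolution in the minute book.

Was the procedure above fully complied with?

No

Step 1 — 7 and 22 days from 12 August 2025 (when the board resolution is passed) are 19 August 2025 and 3 September 2025 respectively; done 21 August 2025 — within the window.
Step 2 — 16 and 31 days from 29 August 2025 (end of the 8-day comment period, which began when notice of the special meeting is given on 21 August 2025) are 14 September 2025 and 29 September 2025 respectively; 6 September 2025 is 8 days too early.
No need to go further; step 2 was not satisfied.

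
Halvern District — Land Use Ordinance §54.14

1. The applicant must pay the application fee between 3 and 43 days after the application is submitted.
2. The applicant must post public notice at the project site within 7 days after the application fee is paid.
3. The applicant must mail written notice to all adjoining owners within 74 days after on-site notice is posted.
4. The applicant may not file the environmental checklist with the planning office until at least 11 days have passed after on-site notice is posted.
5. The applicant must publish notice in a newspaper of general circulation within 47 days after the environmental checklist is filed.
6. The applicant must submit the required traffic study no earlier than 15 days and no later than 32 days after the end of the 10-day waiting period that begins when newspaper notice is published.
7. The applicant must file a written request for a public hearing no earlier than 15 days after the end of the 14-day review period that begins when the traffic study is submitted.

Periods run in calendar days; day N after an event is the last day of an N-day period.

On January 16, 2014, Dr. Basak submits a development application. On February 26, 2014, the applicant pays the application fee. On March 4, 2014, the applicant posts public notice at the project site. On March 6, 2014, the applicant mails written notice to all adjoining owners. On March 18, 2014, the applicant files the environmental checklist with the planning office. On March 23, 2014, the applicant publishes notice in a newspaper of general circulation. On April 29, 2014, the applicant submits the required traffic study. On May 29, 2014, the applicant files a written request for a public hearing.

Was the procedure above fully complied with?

(1) the permitted window runs from January 16, 2014 + 3 = January 19, 2014 to January 16, 2014 + 43 = February 28, 2014; done February 26, 2014 — within the window.
(2) due by February 26, 2014 + 7 days = March 5, 2014; completed March 4, 2014, before the deadline.
(3) due by March 4, 2014 + 74 days = May 17, 2014; completed March 6, 2014, before the deadline.
(4) permitted from March 4, 2014 + 11 days = March 15, 2014 onward; done March 18, 2014, after the minimum wait.
(5) due by March 18, 2014 + 47 days = May 4, 2014; completed March 23, 2014, before the deadline.
(6) the permitted window runs from April 2, 2014 + 15 = April 17, 2014 to April 2, 2014 + 32 = May 4, 2014; done April 29, 2014 — within the window.
(7) permitted from May 13, 2014 + 15 days = May 28, 2014 onward; done May 29, 2014, after the minimum wait.

Yes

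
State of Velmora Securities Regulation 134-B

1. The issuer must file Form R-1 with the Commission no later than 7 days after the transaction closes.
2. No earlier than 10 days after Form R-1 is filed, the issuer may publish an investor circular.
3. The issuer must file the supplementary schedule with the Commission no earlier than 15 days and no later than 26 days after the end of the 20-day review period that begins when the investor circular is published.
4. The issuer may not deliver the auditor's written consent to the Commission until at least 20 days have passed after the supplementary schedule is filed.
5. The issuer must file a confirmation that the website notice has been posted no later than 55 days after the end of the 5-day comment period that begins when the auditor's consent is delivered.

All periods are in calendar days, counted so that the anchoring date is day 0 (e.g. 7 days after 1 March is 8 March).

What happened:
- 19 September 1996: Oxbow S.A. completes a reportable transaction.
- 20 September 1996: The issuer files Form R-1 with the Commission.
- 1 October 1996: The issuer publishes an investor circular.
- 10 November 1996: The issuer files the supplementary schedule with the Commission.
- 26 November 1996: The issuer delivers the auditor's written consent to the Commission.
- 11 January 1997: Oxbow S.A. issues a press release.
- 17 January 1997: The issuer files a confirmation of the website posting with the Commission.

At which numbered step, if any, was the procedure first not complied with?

Step 1: 7 days after 19 September 1996 (when the transaction closes) is 26 September 1996; completed 20 September 1996, before the deadline.
Step 2: the earliest permitted date is 10 days after 20 September 1996 (when Form R-1 is filed), i.e. 30 September 1996; 1 October 1996 is on or after that date.
Step 3: the window is 15–26 days after 21 October 1996 (end of the 20-day review period, which began when the investor circular is published on 1 October 1996), so 5 November 1996 through 16 November 1996; done 10 November 1996, which is between those dates.
Step 4: the earliest permitted date is 20 days after 10 November 1996 (when the supplementary schedule is filed), i.e. 30 November 1996; 26 November 1996 is 4 days before the earliest permitted date.

Step 4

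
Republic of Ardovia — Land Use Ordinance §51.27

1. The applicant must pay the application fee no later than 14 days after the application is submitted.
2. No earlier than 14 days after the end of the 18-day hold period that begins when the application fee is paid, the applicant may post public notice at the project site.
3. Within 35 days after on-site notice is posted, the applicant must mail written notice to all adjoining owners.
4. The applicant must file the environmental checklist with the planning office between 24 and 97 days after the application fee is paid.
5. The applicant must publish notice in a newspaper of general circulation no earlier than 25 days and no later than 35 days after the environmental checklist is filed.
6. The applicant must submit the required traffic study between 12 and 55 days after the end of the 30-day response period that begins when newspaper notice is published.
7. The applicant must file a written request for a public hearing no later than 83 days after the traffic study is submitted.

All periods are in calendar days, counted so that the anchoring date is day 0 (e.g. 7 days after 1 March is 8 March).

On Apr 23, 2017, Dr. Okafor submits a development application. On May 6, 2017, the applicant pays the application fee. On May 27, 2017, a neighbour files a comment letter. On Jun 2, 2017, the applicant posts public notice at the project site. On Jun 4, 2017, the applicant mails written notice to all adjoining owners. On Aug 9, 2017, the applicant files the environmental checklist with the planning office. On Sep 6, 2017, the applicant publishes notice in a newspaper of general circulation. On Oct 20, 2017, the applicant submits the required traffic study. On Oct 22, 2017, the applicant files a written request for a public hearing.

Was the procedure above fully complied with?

Step 1 — counting 14 days from Apr 23, 2017 (when the application is submitted) gives a deadline of May 7, 2017; May 6, 2017 is within that limit.
Step 2 — must wait 14 days from May 24, 2017 (end of the 18-day hold period, which began when the application fee is paid on May 6, 2017), so not before Jun 7, 2017; acted on Jun 2, 2017, 5 days prematurely.

No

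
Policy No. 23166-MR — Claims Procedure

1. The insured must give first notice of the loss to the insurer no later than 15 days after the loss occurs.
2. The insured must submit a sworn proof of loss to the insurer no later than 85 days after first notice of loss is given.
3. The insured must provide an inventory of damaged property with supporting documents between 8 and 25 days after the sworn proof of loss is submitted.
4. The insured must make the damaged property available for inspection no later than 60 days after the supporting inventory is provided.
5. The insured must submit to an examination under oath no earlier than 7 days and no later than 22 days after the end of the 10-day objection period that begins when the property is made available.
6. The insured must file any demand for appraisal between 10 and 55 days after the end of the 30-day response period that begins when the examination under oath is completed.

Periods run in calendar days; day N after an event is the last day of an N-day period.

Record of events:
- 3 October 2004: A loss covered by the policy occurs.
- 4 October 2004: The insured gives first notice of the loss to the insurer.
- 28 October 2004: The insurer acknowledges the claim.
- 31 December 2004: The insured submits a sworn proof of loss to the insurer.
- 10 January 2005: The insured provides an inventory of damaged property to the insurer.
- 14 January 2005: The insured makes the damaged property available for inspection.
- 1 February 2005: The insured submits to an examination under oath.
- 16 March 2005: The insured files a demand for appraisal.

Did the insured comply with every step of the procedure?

No

Step 1: 15 days after 3 October 2004 (when the loss occurs) is 18 October 2004; done 4 October 2004 — timely.
Step 2: 85 days after 4 October 2004 (when first notice of loss is given) is 28 December 2004; not done until 31 December 2004, 3 days after the deadline.
The procedure was therefore not followed at step 2.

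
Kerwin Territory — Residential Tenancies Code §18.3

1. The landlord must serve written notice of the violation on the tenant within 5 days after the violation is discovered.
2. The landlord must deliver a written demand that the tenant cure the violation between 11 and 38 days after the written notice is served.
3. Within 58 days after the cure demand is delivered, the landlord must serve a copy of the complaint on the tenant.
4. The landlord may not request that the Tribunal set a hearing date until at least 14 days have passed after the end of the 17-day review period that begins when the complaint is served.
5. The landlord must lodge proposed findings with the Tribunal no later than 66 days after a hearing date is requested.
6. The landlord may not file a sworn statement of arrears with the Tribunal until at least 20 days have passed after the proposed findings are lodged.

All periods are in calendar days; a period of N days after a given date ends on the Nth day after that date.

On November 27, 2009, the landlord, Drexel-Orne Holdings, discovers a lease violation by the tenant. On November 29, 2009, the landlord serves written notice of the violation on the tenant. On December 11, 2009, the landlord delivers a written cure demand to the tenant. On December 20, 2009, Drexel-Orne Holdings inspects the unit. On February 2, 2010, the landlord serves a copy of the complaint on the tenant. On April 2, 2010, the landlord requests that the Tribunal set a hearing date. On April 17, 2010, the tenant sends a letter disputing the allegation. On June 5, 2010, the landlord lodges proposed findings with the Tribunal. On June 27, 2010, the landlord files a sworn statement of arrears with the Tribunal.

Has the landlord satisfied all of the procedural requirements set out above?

Step 1: 5 days after November 27, 2009 (when the violation is discovered) is December 2, 2009; done November 29, 2009 — timely.
Step 2: the window is 11–38 days after November 29, 2009 (when the written notice is served), so December 10, 2009 through January 6, 2010; done December 11, 2009, which is between those dates.
Step 3: 58 days after December 11, 2009 (when the cure demand is delivered) is February 7, 2010; completed February 2, 2010, before the deadline.
Step 4: the earliest permitted date is 14 days after February 19, 2010 (end of the 17-day review period, which began when the complaint is served on February 2, 2010), i.e. March 5, 2010; done April 2, 2010 — permitted.
Step 5: 66 days after April 2, 2010 (when a hearing date is requested) is June 7, 2010; June 5, 2010 is within that limit.
Step 6: the earliest permitted date is 20 days after June 5, 2010 (when the proposed findings are lodged), i.e. June 25, 2010; done June 27, 2010 — permitted.

Yes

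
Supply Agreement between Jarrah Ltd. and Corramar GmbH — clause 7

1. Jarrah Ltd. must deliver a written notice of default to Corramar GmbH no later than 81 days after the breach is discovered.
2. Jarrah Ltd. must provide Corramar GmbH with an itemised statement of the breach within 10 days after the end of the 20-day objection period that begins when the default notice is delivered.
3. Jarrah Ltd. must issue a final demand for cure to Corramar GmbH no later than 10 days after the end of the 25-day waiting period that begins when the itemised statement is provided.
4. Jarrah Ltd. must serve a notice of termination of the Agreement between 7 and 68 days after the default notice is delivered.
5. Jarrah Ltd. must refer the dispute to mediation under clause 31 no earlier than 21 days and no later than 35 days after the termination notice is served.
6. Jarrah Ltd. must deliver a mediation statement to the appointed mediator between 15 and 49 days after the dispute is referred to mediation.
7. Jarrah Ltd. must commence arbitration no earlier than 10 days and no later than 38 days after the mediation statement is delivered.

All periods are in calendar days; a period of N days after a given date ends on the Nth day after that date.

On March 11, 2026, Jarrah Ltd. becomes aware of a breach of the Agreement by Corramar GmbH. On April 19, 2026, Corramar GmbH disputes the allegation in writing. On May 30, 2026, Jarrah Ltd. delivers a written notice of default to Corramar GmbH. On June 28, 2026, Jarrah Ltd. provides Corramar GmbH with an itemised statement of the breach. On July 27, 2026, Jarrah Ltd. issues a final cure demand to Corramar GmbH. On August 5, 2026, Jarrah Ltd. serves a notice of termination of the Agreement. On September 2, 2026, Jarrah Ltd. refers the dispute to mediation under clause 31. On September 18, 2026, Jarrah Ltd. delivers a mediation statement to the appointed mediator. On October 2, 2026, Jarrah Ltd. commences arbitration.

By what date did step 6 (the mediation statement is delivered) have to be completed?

Step 6 runs from September 2, 2026, when the dispute is referred to mediation. The window is 15–49 days after September 2, 2026; it closes on October 21, 2026.

October 21, 2026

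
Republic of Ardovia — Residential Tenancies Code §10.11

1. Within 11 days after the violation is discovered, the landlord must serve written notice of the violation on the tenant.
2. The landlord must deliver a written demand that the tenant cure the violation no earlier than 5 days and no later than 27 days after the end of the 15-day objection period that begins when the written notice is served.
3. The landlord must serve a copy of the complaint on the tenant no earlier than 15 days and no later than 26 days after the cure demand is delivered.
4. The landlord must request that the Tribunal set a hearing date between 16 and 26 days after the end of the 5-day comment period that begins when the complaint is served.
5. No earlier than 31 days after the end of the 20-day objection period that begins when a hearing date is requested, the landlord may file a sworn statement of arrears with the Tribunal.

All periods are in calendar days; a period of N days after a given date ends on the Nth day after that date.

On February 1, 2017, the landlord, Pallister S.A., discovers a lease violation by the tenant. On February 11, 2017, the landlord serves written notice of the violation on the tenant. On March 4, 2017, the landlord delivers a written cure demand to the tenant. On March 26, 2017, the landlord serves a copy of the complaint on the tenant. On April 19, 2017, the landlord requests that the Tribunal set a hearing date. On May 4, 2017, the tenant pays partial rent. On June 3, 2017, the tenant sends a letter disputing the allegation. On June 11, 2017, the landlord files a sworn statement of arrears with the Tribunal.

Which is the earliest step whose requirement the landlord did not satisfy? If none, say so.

None — every step was satisfied

Step 1 — counting 11 days from February 1, 2017 (when the violation is discovered) gives a deadline of February 12, 2017; completed February 11, 2017, before the deadline.
Step 2 — 5 and 27 days from February 26, 2017 (end of the 15-day objection period, which began when the written notice is served on February 11, 2017) are March 3, 2017 and March 25, 2017 respectively; done March 4, 2017, which is between those dates.
Step 3 — 15 and 26 days from March 4, 2017 (when the cure demand is delivered) are March 19, 2017 and March 30, 2017 respectively; done March 26, 2017 — within the window.
Step 4 — 16 and 26 days from March 31, 2017 (end of the 5-day comment period, which began when the complaint is served on March 26, 2017) are April 16, 2017 and April 26, 2017 respectively; April 19, 2017 falls inside that range.
Step 5 — must wait 31 days from May 9, 2017 (end of the 20-day objection period, which began when a hearing date is requested on April 19, 2017), so not before June 9, 2017; done June 11, 2017 — permitted.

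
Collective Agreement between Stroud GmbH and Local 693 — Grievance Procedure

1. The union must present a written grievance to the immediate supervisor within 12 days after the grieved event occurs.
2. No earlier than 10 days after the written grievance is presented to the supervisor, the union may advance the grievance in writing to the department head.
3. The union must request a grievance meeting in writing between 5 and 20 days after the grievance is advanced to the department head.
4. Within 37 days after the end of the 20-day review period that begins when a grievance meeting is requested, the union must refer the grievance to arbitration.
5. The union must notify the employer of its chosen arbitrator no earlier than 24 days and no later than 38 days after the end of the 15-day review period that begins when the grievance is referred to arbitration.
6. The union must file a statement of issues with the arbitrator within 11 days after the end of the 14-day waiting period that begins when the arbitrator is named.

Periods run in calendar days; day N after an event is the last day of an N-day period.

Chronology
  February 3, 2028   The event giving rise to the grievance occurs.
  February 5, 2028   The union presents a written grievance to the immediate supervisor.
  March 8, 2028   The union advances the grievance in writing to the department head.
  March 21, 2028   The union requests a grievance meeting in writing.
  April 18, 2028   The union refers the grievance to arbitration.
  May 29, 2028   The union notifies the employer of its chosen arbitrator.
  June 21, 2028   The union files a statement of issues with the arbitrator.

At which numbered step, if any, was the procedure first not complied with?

Step 1: 12 days after February 3, 2028 (when the grieved event occurs) is February 15, 2028; completed February 5, 2028, before the deadline.
Step 2: the earliest permitted date is 10 days after February 5, 2028 (when the written grievance is presented to the supervisor), i.e. February 15, 2028; done March 8, 2028 — permitted.
Step 3: the window is 5–20 days after March 8, 2028 (when the grievance is advanced to the department head), so March 13, 2028 through March 28, 2028; done March 21, 2028, which is between those dates.
Step 4: 37 days after April 10, 2028 (end of the 20-day review period, which began when a grievance meeting is requested on March 21, 2028) is May 17, 2028; April 18, 2028 is within that limit.
Step 5: the window is 24–38 days after May 3, 2028 (end of the 15-day review period, which began when the grievance is referred to arbitration on April 18, 2028), so May 27, 2028 through June 10, 2028; May 29, 2028 falls inside that range.
Step 6: 11 days after June 12, 2028 (end of the 14-day waiting period, which began when the arbitrator is named on May 29, 2028) is June 23, 2028; completed June 21, 2028, before the deadline.

None — every step was satisfied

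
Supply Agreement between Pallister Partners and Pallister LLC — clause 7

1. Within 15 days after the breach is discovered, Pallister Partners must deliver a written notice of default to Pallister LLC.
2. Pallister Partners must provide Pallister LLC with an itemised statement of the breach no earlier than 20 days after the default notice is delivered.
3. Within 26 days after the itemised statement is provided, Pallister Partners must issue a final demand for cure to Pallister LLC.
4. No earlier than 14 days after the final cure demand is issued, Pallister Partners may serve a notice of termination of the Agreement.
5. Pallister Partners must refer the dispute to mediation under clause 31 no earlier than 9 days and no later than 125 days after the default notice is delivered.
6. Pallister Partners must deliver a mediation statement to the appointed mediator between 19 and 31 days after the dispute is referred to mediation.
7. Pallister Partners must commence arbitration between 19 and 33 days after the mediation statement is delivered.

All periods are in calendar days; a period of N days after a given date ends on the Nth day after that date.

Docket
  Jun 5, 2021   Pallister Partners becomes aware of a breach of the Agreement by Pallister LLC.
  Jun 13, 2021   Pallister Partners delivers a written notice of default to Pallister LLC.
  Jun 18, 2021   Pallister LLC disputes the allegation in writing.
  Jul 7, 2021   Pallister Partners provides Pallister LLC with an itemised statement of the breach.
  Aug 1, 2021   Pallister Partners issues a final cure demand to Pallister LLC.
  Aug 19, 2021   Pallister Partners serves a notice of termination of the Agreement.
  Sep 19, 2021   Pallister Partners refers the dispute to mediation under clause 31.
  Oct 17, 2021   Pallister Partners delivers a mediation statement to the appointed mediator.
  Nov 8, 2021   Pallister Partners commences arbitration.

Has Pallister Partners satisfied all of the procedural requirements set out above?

Step 1 — counting 15 days from Jun 5, 2021 (when the breach is discovered) gives a deadline of Jun 20, 2021; completed Jun 13, 2021, before the deadline.
Step 2 — must wait 20 days from Jun 13, 2021 (when the default notice is delivered), so not before Jul 3, 2021; done Jul 7, 2021 — permitted.
Step 3 — counting 26 days from Jul 7, 2021 (when the itemised statement is provided) gives a deadline of Aug 2, 2021; done Aug 1, 2021 — timely.
Step 4 — must wait 14 days from Aug 1, 2021 (when the final cure demand is issued), so not before Aug 15, 2021; Aug 19, 2021 is on or after that date.
Step 5 — 9 and 125 days from Jun 13, 2021 (when the default notice is delivered) are Jun 22, 2021 and Oct 16, 2021 respectively; Sep 19, 2021 falls inside that range.
Step 6 — 19 and 31 days from Sep 19, 2021 (when the dispute is referred to mediation) are Oct 8, 2021 and Oct 20, 2021 respectively; done Oct 17, 2021 — within the window.
Step 7 — 19 and 33 days from Oct 17, 2021 (when the mediation statement is delivered) are Nov 5, 2021 and Nov 19, 2021 respectively; Nov 8, 2021 falls inside that range.

Yes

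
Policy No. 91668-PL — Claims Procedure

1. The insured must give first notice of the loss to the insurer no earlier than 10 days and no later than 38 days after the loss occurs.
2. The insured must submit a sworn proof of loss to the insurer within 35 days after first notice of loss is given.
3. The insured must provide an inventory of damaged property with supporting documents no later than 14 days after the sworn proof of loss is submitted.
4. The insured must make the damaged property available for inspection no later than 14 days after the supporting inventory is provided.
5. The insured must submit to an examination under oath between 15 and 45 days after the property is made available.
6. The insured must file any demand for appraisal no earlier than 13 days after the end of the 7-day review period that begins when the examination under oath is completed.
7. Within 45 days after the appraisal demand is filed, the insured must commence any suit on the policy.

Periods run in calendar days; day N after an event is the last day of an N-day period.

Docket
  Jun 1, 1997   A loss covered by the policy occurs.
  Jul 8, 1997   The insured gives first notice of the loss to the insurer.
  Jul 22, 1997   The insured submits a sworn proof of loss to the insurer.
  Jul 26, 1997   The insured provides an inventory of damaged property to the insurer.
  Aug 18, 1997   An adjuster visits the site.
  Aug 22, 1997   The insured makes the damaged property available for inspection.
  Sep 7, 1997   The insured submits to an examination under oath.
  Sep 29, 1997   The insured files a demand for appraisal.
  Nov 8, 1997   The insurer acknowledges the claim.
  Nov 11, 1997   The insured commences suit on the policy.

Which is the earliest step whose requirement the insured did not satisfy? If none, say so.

(1) the permitted window runs from Jun 1, 1997 + 10 = Jun 11, 1997 to Jun 1, 1997 + 38 = Jul 9, 1997; Jul 8, 1997 falls inside that range.
(2) due by Jul 8, 1997 + 35 days = Aug 12, 1997; completed Jul 22, 1997, before the deadline.
(3) due by Jul 22, 1997 + 14 days = Aug 5, 1997; completed Jul 26, 1997, before the deadline.
(4) due by Jul 26, 1997 + 14 days = Aug 9, 1997; done Aug 22, 1997 — 13 days late.

Step 4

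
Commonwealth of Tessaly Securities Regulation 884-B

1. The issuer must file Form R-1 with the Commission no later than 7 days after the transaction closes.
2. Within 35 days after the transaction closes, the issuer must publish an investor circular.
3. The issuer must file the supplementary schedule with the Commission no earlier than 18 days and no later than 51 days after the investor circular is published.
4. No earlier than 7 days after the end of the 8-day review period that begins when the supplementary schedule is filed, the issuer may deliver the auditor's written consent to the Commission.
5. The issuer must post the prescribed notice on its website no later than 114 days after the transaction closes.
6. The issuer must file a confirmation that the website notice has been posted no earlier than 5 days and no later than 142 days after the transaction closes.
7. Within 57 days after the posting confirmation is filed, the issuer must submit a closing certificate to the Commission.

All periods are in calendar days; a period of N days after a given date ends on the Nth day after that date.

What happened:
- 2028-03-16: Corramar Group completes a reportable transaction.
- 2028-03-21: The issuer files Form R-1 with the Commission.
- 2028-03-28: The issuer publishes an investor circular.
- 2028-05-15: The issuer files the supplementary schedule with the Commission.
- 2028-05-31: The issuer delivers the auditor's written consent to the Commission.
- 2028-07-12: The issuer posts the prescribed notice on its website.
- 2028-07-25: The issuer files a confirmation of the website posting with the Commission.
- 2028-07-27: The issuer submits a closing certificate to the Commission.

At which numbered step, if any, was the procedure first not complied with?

Step 5

Step 1: 7 days after 2028-03-16 (when the transaction closes) is 2028-03-23; done 2028-03-21 — timely.
Step 2: 35 days after 2028-03-16 (when the transaction closes) is 2028-04-20; completed 2028-03-28, before the deadline.
Step 3: the window is 18–51 days after 2028-03-28 (when the investor circular is published), so 2028-04-15 through 2028-05-18; done 2028-05-15, which is between those dates.
Step 4: the earliest permitted date is 7 days after 2028-05-23 (end of the 8-day review period, which began when the supplementary schedule is filed on 2028-05-15), i.e. 2028-05-30; done 2028-05-31, after the minimum wait.
Step 5: 114 days after 2028-03-16 (when the transaction closes) is 2028-07-08; not done until 2028-07-12, 4 days after the deadline.
Later steps need not be reached.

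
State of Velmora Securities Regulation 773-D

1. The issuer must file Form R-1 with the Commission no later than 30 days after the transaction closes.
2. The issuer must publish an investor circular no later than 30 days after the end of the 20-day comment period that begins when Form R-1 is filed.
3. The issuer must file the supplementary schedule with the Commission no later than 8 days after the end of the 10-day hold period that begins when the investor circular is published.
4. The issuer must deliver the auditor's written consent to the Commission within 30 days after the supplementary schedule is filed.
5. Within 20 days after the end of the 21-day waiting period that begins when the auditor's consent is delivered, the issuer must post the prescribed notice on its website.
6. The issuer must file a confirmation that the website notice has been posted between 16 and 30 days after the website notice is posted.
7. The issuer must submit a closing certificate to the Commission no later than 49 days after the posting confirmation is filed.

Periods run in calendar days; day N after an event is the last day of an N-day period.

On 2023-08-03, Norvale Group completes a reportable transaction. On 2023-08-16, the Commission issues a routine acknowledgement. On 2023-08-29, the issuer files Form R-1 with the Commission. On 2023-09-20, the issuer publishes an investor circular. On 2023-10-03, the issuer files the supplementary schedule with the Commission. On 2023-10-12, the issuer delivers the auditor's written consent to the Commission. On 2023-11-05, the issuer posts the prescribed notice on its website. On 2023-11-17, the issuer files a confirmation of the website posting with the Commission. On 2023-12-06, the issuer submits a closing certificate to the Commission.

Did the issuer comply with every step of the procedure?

No

(1) due by 2023-08-03 + 30 days = 2023-09-02; completed 2023-08-29, before the deadline.
(2) due by 2023-09-18 + 30 days = 2023-10-18; done 2023-09-20 — timely.
(3) due by 2023-09-30 + 8 days = 2023-10-08; completed 2023-10-03, before the deadline.
(4) due by 2023-10-03 + 30 days = 2023-11-02; 2023-10-12 is within that limit.
(5) due by 2023-11-02 + 20 days = 2023-11-22; 2023-11-05 is within that limit.
(6) the permitted window runs from 2023-11-05 + 16 = 2023-11-21 to 2023-11-05 + 30 = 2023-12-05; done 2023-11-17 — 4 days before the window opened.
That is the first point of non-compliance.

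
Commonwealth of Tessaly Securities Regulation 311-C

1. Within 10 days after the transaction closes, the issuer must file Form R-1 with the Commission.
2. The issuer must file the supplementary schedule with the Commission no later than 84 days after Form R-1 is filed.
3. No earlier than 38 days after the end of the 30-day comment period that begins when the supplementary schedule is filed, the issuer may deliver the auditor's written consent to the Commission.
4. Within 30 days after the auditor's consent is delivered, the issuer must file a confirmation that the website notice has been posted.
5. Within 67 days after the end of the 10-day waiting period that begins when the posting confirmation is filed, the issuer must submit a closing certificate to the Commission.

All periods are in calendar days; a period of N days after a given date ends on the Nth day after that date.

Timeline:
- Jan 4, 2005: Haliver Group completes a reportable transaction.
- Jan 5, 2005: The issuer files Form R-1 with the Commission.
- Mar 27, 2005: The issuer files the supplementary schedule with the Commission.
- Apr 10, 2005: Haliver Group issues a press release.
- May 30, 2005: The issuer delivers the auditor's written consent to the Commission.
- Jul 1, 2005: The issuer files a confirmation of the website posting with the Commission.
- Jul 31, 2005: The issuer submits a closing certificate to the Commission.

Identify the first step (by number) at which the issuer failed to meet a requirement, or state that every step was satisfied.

Step 1 — counting 10 days from Jan 4, 2005 (when the transaction closes) gives a deadline of Jan 14, 2005; Jan 5, 2005 is within that limit.
Step 2 — counting 84 days from Jan 5, 2005 (when Form R-1 is filed) gives a deadline of Mar 30, 2005; done Mar 27, 2005 — timely.
Step 3 — must wait 38 days from Apr 26, 2005 (end of the 30-day comment period, which began when the supplementary schedule is filed on Mar 27, 2005), so not before Jun 3, 2005; acted on May 30, 2005, 4 days prematurely.
Later steps need not be reached.

Step 3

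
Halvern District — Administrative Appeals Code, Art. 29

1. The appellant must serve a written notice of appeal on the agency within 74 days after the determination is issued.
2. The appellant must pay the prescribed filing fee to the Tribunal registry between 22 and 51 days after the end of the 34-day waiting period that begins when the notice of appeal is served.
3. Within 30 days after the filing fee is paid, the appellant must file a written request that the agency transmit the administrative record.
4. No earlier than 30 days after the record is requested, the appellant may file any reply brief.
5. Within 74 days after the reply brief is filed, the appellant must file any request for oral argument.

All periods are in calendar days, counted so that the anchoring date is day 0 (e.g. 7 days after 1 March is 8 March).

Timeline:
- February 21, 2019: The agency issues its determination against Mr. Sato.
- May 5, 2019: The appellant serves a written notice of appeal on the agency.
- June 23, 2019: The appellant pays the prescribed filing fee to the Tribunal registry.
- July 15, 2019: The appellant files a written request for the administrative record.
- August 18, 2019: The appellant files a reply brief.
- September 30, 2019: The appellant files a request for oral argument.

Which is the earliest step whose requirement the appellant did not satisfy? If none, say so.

(1) due by February 21, 2019 + 74 days = May 6, 2019; May 5, 2019 is within that limit.
(2) the permitted window runs from June 8, 2019 + 22 = June 30, 2019 to June 8, 2019 + 51 = July 29, 2019; done June 23, 2019 — 7 days before the window opened.
The analysis stops there.

Step 2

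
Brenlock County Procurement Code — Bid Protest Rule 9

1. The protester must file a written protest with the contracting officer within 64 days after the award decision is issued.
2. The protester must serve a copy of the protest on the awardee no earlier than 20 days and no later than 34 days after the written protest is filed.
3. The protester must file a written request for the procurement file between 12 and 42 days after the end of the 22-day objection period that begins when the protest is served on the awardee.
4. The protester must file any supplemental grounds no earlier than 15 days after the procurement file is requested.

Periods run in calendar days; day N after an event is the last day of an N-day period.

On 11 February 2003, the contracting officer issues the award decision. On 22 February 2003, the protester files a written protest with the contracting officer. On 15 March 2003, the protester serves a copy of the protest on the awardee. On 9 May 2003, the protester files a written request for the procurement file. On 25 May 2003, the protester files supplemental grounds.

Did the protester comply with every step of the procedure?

Yes

Step 1: 64 days after 11 February 2003 (when the award decision is issued) is 16 April 2003; completed 22 February 2003, before the deadline.
Step 2: the window is 20–34 days after 22 February 2003 (when the written protest is filed), so 14 March 2003 through 28 March 2003; done 15 March 2003 — within the window.
Step 3: the window is 12–42 days after 6 April 2003 (end of the 22-day objection period, which began when the protest is served on the awardee on 15 March 2003), so 18 April 2003 through 18 May 2003; done 9 May 2003 — within the window.
Step 4: the earliest permitted date is 15 days after 9 May 2003 (when the procurement file is requested), i.e. 24 May 2003; 25 May 2003 is on or after that date.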